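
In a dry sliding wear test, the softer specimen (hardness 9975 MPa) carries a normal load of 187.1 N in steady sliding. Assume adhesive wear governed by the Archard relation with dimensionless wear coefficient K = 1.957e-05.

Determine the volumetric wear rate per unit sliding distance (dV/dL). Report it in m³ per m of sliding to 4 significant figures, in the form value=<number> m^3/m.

value=3.671e-13 m^3/m

All working math keeps exact precision; intermediate values are printed rounded; a lone final rounding, at four significant figures.
Convert: Hardness H = 9975 MPa = 9.975e+09 Pa.
In SI base units: W = 187.1 N, H = 9.975e+09 Pa, K = 1.957e-05.
Wear rate dV/dL = K·W/H, so: 1.957e-05 · 187.1 / 9.975e+09 = 3.671e-13 m³/m.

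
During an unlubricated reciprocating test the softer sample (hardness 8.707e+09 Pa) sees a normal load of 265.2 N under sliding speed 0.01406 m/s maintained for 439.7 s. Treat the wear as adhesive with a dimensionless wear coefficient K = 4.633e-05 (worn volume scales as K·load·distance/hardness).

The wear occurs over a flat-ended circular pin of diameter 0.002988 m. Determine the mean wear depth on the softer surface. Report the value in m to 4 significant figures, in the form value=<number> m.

value=1.244e-06 m

Printed values are rounded, and the computation keeps full float precision, and one last rounding, at 4 significant figures.
Convert: Sliding distance L = v·t = 0.01406 m/s × 439.7 s = 6.182 m.
Convert: Contact area A = π·d²/4 = π·(0.002988 m)²/4 = 7.012e-06 m².
As SI base values: W = 265.2 N, H = 8.707e+09 Pa, K = 4.633e-05.
Worn volume V = K·W·L/H = 4.633e-05 · 265.2 · 6.182 / 8.707e+09 = 8.724e-12 m³.
Wear depth h = V/A = 8.724e-12 / 7.012e-06 = 1.244e-06 m.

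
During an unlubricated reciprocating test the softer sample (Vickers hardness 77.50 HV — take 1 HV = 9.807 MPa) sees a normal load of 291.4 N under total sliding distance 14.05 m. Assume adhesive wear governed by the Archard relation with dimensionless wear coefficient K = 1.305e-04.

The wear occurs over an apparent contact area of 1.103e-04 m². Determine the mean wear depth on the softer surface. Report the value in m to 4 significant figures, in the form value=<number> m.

value=6.373e-06 m

All working math carries exact precision, and printed values are rounded — a lone final rounding: 4 significant digits.
Convert: Hardness H = 77.50 HV × 9.807 MPa/HV = 760.0 MPa = 7.600e+08 Pa.
In SI base units: W = 291.4 N, H = 7.600e+08 Pa, K = 1.305e-04.
Worn volume V = K·W·L/H = 1.305e-04 · 291.4 · 14.05 / 7.600e+08 = 7.030e-10 m³.
Average depth h = V/A = 7.030e-10 / 1.103e-04 = 6.373e-06 m.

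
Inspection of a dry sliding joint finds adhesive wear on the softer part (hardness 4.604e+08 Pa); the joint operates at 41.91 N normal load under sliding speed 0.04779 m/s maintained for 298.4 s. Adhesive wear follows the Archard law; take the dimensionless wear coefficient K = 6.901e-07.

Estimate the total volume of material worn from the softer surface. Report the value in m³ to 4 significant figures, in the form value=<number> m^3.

value=8.958e-13 m^3

The intermediates are displayed rounded, and all arithmetic keeps full precision — a lone final rounding, at four significant figures.
Total distance L = v·t = 0.04779 m/s × 298.4 s = 14.26 m.
Working in SI base units: W = 41.91 N, H = 4.604e+08 Pa, K = 6.901e-07.
Archard volume V = K·W·L/H = 6.901e-07 · 41.91 · 14.26 / 4.604e+08 = 8.958e-13 m³.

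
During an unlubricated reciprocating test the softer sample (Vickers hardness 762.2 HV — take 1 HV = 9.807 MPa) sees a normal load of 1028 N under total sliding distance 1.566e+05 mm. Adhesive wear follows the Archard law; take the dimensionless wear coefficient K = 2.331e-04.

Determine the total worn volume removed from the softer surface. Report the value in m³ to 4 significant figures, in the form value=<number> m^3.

value=5.020e-09 m^3

Intermediate values appear rounded — all working math runs at full precision — one last rounding: four significant digits.
Convert: Path length L = 1.566e+05 mm = 156.6 m.
Convert: Hardness H = 762.2 HV × 9.807 MPa/HV = 7475 MPa = 7.475e+09 Pa.
As SI base values: W = 1028 N, H = 7.475e+09 Pa, K = 2.331e-04.
Archard volume V = K·W·L/H = 2.331e-04 · 1028 · 156.6 / 7.475e+09 = 5.020e-09 m³.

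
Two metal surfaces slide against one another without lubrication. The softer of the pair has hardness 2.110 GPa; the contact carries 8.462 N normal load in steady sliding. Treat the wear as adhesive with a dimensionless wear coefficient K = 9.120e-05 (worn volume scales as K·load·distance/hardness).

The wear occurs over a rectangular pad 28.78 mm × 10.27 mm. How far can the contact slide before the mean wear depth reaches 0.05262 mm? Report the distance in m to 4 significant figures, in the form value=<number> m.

The algebra maintains full precision — printed values are rounded. Rounded just once to 4 significant digits.
Hardness H = 2.110 GPa = 2.110e+09 Pa.
Pad sides 28.78 mm × 10.27 mm = 0.02878 m × 0.01027 m. Contact area A = 0.02878 m × 0.01027 m = 2.956e-04 m².
Depth limit h_lim = 0.05262 mm = 5.262e-05 m.
In SI base units: W = 8.462 N, H = 2.110e+09 Pa, K = 9.120e-05.
Limit volume V_lim = h_lim·A = 5.262e-05 · 2.956e-04 = 1.555e-08 m³.
Life L = V_lim·H/(K·W) = 1.555e-08 · 2.110e+09 / (9.120e-05 · 8.462) = 4.252e+04 m.

value=4.252e+04 m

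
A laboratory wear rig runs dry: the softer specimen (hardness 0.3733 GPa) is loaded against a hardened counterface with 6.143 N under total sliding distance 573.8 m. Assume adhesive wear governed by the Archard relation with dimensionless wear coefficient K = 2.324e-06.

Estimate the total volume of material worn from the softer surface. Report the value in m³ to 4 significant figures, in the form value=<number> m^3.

The algebra carries full float precision — intermediates are shown rounded. Rounded once at the end to 4 significant figures.
Convert: Hardness H = 0.3733 GPa = 3.733e+08 Pa.
Collected in SI base units: W = 6.143 N, H = 3.733e+08 Pa, K = 2.324e-06.
Worn volume V = K·W·L/H = 2.324e-06 · 6.143 · 573.8 / 3.733e+08 = 2.194e-11 m³.

value=2.194e-11 m^3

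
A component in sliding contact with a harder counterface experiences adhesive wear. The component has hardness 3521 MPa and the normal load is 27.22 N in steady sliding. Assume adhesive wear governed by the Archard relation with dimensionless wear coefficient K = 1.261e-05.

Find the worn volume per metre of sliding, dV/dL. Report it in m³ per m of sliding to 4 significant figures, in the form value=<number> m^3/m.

value=9.748e-14 m^3/m

Intermediate values appear rounded. All arithmetic maintains full precision — rounded once at the end, at 4 significant digits.
Convert: Hardness H = 3521 MPa = 3.521e+09 Pa.
Working in SI base units: W = 27.22 N, H = 3.521e+09 Pa, K = 1.261e-05.
Wear rate dV/dL = K·W/H (no L dependence): 1.261e-05 · 27.22 / 3.521e+09 = 9.748e-14 m³/m.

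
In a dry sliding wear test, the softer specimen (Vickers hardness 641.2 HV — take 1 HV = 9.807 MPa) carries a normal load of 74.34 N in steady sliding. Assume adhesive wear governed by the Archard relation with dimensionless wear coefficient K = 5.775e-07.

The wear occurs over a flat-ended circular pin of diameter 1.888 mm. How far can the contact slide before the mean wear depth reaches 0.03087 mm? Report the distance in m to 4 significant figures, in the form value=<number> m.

value=1.266e+04 m

Intermediates appear rounded — the algebra maintains exact precision, and rounded just once: 4 significant digits.
Convert: Hardness H = 641.2 HV × 9.807 MPa/HV = 6288 MPa = 6.288e+09 Pa.
Convert: Pin diameter d = 1.888 mm = 0.001888 m. Contact area A = π·d²/4 = π·(0.001888 m)²/4 = 2.800e-06 m².
Convert: Depth limit h_lim = 0.03087 mm = 3.087e-05 m.
Collected in SI base units: W = 74.34 N, H = 6.288e+09 Pa, K = 5.775e-07.
At the depth limit, V_lim = h_lim·A = 3.087e-05 · 2.800e-06 = 8.642e-11 m³.
Life L = V_lim·H/(K·W) = 8.642e-11 · 6.288e+09 / (5.775e-07 · 74.34) = 1.266e+04 m.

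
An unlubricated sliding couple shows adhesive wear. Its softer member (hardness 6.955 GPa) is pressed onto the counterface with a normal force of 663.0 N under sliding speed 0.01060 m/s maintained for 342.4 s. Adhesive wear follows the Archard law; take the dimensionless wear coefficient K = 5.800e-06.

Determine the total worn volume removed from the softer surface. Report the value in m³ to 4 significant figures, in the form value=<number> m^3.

All working math keeps full float precision — intermediates are printed rounded; a lone final rounding, at 4 significant figures.
Convert: Path length L = v·t = 0.01060 m/s × 342.4 s = 3.629 m.
Convert: Hardness H = 6.955 GPa = 6.955e+09 Pa.
Collected in SI base units: W = 663.0 N, H = 6.955e+09 Pa, K = 5.800e-06.
The Archard volume V = K·W·L/H = 5.800e-06 · 663.0 · 3.629 / 6.955e+09 = 2.007e-12 m³.

value=2.007e-12 m^3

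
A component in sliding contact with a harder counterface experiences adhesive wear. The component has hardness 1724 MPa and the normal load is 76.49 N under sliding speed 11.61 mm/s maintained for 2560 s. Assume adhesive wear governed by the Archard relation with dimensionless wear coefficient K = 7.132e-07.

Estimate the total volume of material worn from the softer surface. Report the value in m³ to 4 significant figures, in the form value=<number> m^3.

value=9.405e-13 m^3

All working math keeps full float precision; intermediates are displayed rounded; a single final rounding, at four significant figures.
Convert: Sliding speed v = 11.61 mm/s = 0.01161 m/s. Distance covered L = v·t = 0.01161 m/s × 2560 s = 29.72 m.
Convert: Hardness H = 1724 MPa = 1.724e+09 Pa.
Working in SI base units: W = 76.49 N, H = 1.724e+09 Pa, K = 7.132e-07.
Worn volume V = K·W·L/H = 7.132e-07 · 76.49 · 29.72 / 1.724e+09 = 9.405e-13 m³.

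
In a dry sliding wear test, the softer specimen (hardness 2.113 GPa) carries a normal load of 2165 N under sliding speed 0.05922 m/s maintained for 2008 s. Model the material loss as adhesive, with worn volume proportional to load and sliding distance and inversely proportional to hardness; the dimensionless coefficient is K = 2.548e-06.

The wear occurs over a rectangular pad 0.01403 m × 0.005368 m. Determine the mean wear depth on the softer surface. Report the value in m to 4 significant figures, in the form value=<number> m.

value=4.122e-06 m

Intermediates are printed rounded, and all working math holds full precision — a single final rounding to four significant figures.
Path length L = v·t = 0.05922 m/s × 2008 s = 118.9 m.
Hardness H = 2.113 GPa = 2.113e+09 Pa.
Contact area A = 0.01403 m × 0.005368 m = 7.531e-05 m².
Working in SI base units: W = 2165 N, H = 2.113e+09 Pa, K = 2.548e-06.
Archard relation: V = K·W·L/H = 2.548e-06 · 2165 · 118.9 / 2.113e+09 = 3.104e-10 m³.
Depth h = V/A = 3.104e-10 / 7.531e-05 = 4.122e-06 m.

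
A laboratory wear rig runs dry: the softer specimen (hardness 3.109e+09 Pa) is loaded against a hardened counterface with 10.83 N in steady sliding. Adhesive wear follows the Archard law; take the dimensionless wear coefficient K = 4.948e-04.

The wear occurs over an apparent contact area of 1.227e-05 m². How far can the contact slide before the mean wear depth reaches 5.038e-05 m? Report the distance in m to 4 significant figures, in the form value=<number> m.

value=358.6 m

The intermediates are printed rounded, and every step runs at full precision — a single final rounding, at 4 significant figures.
Working in SI base units: W = 10.83 N, H = 3.109e+09 Pa, K = 4.948e-04.
Wearable volume V_lim = h_lim·A = 5.038e-05 · 1.227e-05 = 6.182e-10 m³.
So the life L = V_lim·H/(K·W) = 6.182e-10 · 3.109e+09 / (4.948e-04 · 10.83) = 358.6 m.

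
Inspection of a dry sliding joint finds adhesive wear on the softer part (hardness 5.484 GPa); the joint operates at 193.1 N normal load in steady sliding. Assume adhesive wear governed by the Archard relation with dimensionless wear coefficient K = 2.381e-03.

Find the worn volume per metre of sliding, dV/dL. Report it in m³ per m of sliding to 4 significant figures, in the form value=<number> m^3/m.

All arithmetic keeps full precision, and the intermediates are shown rounded — rounded just once, at 4 significant figures.
Convert: Hardness H = 5.484 GPa = 5.484e+09 Pa.
SI base units throughout: W = 193.1 N, H = 5.484e+09 Pa, K = 2.381e-03.
Rate of wear dV/dL = K·W/H: 2.381e-03 · 193.1 / 5.484e+09 = 8.384e-11 m³/m.

value=8.384e-11 m^3/m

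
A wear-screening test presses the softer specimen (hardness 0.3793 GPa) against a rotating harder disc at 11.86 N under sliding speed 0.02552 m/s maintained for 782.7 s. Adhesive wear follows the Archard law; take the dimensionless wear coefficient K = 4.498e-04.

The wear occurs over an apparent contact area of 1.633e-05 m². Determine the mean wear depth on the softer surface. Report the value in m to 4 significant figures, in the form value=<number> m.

value=1.720e-05 m

All working math runs at full float precision — quoted intermediates are rounded; one last rounding, at four significant figures.
Convert: Total distance L = v·t = 0.02552 m/s × 782.7 s = 19.97 m.
Convert: Hardness H = 0.3793 GPa = 3.793e+08 Pa.
Restated in SI base units: W = 11.86 N, H = 3.793e+08 Pa, K = 4.498e-04.
The Archard volume V = K·W·L/H = 4.498e-04 · 11.86 · 19.97 / 3.793e+08 = 2.809e-10 m³.
Depth h = V/A = 2.809e-10 / 1.633e-05 = 1.720e-05 m.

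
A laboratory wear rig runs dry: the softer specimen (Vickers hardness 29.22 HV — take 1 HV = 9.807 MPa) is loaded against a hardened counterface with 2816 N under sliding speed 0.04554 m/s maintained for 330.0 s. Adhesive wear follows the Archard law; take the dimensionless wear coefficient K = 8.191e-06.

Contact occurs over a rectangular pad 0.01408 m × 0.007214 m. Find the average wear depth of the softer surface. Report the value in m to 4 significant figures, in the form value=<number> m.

Each operation keeps full float precision, and intermediates are printed rounded — a lone final rounding: four significant figures.
Convert: Distance covered L = v·t = 0.04554 m/s × 330.0 s = 15.03 m.
Convert: Hardness H = 29.22 HV × 9.807 MPa/HV = 286.6 MPa = 2.866e+08 Pa.
Convert: Contact area A = 0.01408 m × 0.007214 m = 1.016e-04 m².
SI base units throughout: W = 2816 N, H = 2.866e+08 Pa, K = 8.191e-06.
Volume removed: V = K·W·L/H = 8.191e-06 · 2816 · 15.03 / 2.866e+08 = 1.210e-09 m³.
Depth of wear h = V/A = 1.210e-09 / 1.016e-04 = 1.191e-05 m.

value=1.191e-05 m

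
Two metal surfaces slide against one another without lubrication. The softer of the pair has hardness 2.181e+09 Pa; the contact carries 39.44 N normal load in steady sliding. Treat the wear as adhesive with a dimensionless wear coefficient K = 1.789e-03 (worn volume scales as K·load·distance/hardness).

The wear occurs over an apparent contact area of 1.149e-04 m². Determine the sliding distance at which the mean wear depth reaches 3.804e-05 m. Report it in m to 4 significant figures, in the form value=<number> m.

All arithmetic holds full float precision, and the intermediates are shown rounded. Rounded once at the end, at 4 significant figures.
In SI base units, W = 39.44 N, H = 2.181e+09 Pa, K = 1.789e-03.
Limit volume V_lim = h_lim·A = 3.804e-05 · 1.149e-04 = 4.371e-09 m³.
So the life L = V_lim·H/(K·W) = 4.371e-09 · 2.181e+09 / (1.789e-03 · 39.44) = 135.1 m.

value=135.1 m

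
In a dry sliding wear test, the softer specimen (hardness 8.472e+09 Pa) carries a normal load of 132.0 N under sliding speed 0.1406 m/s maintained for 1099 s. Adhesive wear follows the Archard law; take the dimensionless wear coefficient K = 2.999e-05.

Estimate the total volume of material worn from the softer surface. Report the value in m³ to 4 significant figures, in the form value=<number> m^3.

value=7.220e-11 m^3

The intermediates are printed rounded — the computation keeps exact precision — rounded just once: 4 significant digits.
Total distance L = v·t = 0.1406 m/s × 1099 s = 154.5 m.
In SI base units: W = 132.0 N, H = 8.472e+09 Pa, K = 2.999e-05.
Volume removed: V = K·W·L/H = 2.999e-05 · 132.0 · 154.5 / 8.472e+09 = 7.220e-11 m³.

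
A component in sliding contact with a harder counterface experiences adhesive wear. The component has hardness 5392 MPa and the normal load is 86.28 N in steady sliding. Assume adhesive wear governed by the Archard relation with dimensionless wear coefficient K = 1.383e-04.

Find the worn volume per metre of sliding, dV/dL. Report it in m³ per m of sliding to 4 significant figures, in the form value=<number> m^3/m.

value=2.213e-12 m^3/m

Intermediates are printed rounded, and each operation maintains full precision; rounded once at the end: four significant digits.
Convert: Hardness H = 5392 MPa = 5.392e+09 Pa.
Expressed in SI base units: W = 86.28 N, H = 5.392e+09 Pa, K = 1.383e-04.
Wear rate dV/dL = K·W/H, per unit distance: 1.383e-04 · 86.28 / 5.392e+09 = 2.213e-12 m³/m.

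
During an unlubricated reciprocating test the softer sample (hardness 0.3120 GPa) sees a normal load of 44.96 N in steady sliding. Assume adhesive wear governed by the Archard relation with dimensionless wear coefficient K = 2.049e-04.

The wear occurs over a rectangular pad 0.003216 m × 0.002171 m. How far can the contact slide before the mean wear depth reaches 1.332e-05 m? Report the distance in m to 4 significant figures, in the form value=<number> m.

value=3.150 m

The algebra keeps full precision, and the intermediates are shown rounded, and rounded just once, at 4 significant digits.
Convert: Hardness H = 0.3120 GPa = 3.120e+08 Pa.
Convert: Contact area A = 0.003216 m × 0.002171 m = 6.982e-06 m².
As SI base values: W = 44.96 N, H = 3.120e+08 Pa, K = 2.049e-04.
Limit volume V_lim = h_lim·A = 1.332e-05 · 6.982e-06 = 9.300e-11 m³.
Life L = V_lim·H/(K·W) = 9.300e-11 · 3.120e+08 / (2.049e-04 · 44.96) = 3.150 m.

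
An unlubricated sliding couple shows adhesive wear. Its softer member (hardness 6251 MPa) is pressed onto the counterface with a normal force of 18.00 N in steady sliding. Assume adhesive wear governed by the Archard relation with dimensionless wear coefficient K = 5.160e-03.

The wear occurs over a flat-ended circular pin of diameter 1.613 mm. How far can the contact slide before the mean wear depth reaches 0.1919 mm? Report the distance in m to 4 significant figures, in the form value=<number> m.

value=26.39 m

Every step carries exact precision, and intermediate values are printed rounded — rounded just once to 4 significant figures.
Hardness H = 6251 MPa = 6.251e+09 Pa.
Pin diameter d = 1.613 mm = 0.001613 m. Contact area A = π·d²/4 = π·(0.001613 m)²/4 = 2.043e-06 m².
Depth limit h_lim = 0.1919 mm = 1.919e-04 m.
In SI base units: W = 18.00 N, H = 6.251e+09 Pa, K = 5.160e-03.
Allowed volume V_lim = h_lim·A = 1.919e-04 · 2.043e-06 = 3.921e-10 m³.
Sliding life L = V_lim·H/(K·W) = 3.921e-10 · 6.251e+09 / (5.160e-03 · 18.00) = 26.39 m.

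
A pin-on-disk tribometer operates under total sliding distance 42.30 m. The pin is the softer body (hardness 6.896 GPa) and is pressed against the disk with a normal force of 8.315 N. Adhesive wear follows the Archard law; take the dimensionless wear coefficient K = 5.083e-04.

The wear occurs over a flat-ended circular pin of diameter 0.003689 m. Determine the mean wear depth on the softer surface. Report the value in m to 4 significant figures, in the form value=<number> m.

Shown intermediates are rounded, and each operation maintains full float precision — a lone final rounding: 4 significant figures.
Convert: Hardness H = 6.896 GPa = 6.896e+09 Pa.
Convert: Contact area A = π·d²/4 = π·(0.003689 m)²/4 = 1.069e-05 m².
As SI base values: W = 8.315 N, H = 6.896e+09 Pa, K = 5.083e-04.
Apply Archard: V = K·W·L/H = 5.083e-04 · 8.315 · 42.30 / 6.896e+09 = 2.593e-11 m³.
Mean wear depth h = V/A = 2.593e-11 / 1.069e-05 = 2.426e-06 m.

value=2.426e-06 m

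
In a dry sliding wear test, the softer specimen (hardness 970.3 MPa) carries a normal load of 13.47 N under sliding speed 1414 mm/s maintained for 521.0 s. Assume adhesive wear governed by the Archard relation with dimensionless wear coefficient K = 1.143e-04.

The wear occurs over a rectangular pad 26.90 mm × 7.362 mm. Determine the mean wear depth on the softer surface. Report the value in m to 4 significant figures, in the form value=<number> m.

value=5.903e-06 m

Quoted intermediates are rounded. All working math runs at full precision, and a single final rounding to four significant digits.
Convert: Sliding speed v = 1414 mm/s = 1.414 m/s. Distance covered L = v·t = 1.414 m/s × 521.0 s = 736.7 m.
Convert: Hardness H = 970.3 MPa = 9.703e+08 Pa.
Convert: Pad sides 26.90 mm × 7.362 mm = 0.02690 m × 0.007362 m. Contact area A = 0.02690 m × 0.007362 m = 1.980e-04 m².
SI base units throughout: W = 13.47 N, H = 9.703e+08 Pa, K = 1.143e-04.
Apply Archard: V = K·W·L/H = 1.143e-04 · 13.47 · 736.7 / 9.703e+08 = 1.169e-09 m³.
Average depth h = V/A = 1.169e-09 / 1.980e-04 = 5.903e-06 m.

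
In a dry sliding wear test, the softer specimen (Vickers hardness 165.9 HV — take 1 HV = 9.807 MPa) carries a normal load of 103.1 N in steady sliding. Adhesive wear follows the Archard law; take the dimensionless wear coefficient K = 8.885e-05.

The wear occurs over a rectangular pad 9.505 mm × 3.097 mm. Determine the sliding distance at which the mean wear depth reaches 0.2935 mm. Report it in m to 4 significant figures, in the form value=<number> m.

value=1535 m

The computation keeps full precision — shown intermediates are rounded. Rounded just once: 4 significant figures.
Convert: Hardness H = 165.9 HV × 9.807 MPa/HV = 1627 MPa = 1.627e+09 Pa.
Convert: Pad sides 9.505 mm × 3.097 mm = 0.009505 m × 0.003097 m. Contact area A = 0.009505 m × 0.003097 m = 2.944e-05 m².
Convert: Depth limit h_lim = 0.2935 mm = 2.935e-04 m.
Working in SI base units: W = 103.1 N, H = 1.627e+09 Pa, K = 8.885e-05.
Allowed volume V_lim = h_lim·A = 2.935e-04 · 2.944e-05 = 8.640e-09 m³.
Inverting, life L = V_lim·H/(K·W) = 8.640e-09 · 1.627e+09 / (8.885e-05 · 103.1) = 1535 m.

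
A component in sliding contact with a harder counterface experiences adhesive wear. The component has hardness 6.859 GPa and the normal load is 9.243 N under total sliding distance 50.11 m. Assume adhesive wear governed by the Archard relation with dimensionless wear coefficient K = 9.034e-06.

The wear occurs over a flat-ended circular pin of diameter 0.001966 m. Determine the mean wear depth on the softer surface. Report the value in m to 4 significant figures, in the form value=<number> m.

value=2.010e-07 m

Every step holds full precision; the intermediates are displayed rounded, and one last rounding to four significant digits.
Hardness H = 6.859 GPa = 6.859e+09 Pa.
Contact area A = π·d²/4 = π·(0.001966 m)²/4 = 3.036e-06 m².
Working in SI base units: W = 9.243 N, H = 6.859e+09 Pa, K = 9.034e-06.
Wear volume V = K·W·L/H = 9.034e-06 · 9.243 · 50.11 / 6.859e+09 = 6.100e-13 m³.
Wear depth h = V/A = 6.100e-13 / 3.036e-06 = 2.010e-07 m.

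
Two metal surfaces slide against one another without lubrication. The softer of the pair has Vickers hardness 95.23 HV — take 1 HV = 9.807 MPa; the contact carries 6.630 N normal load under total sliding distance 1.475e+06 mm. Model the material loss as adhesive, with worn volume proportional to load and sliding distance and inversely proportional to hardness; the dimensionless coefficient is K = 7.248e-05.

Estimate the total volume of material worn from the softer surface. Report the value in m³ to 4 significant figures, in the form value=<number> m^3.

The algebra keeps full float precision — the intermediates are printed rounded; one final rounding: four significant figures.
The distance L = 1.475e+06 mm = 1475 m.
Hardness H = 95.23 HV × 9.807 MPa/HV = 933.9 MPa = 9.339e+08 Pa.
In SI base units: W = 6.630 N, H = 9.339e+08 Pa, K = 7.248e-05.
Volume removed: V = K·W·L/H = 7.248e-05 · 6.630 · 1475 / 9.339e+08 = 7.590e-10 m³.

value=7.590e-10 m^3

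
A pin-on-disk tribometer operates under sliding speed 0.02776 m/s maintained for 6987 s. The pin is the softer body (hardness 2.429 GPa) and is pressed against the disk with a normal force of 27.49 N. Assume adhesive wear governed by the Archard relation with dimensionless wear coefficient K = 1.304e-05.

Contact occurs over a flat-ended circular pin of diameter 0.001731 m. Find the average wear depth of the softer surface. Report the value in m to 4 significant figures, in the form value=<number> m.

Every step runs at full float precision — intermediates are displayed rounded — rounded just once, at four significant figures.
Convert: Distance L = v·t = 0.02776 m/s × 6987 s = 194.0 m.
Convert: Hardness H = 2.429 GPa = 2.429e+09 Pa.
Convert: Contact area A = π·d²/4 = π·(0.001731 m)²/4 = 2.353e-06 m².
Restated in SI base units: W = 27.49 N, H = 2.429e+09 Pa, K = 1.304e-05.
The Archard volume V = K·W·L/H = 1.304e-05 · 27.49 · 194.0 / 2.429e+09 = 2.862e-11 m³.
Depth of wear h = V/A = 2.862e-11 / 2.353e-06 = 1.216e-05 m.

value=1.216e-05 m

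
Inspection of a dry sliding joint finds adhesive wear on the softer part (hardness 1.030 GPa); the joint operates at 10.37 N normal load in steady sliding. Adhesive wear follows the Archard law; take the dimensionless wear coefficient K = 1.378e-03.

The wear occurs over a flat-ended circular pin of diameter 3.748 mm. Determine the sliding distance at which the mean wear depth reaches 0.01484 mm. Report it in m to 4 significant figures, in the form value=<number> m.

Shown intermediates are rounded. The algebra maintains full precision; a single final rounding, at four significant figures.
Hardness H = 1.030 GPa = 1.030e+09 Pa.
Pin diameter d = 3.748 mm = 0.003748 m. Contact area A = π·d²/4 = π·(0.003748 m)²/4 = 1.103e-05 m².
Depth limit h_lim = 0.01484 mm = 1.484e-05 m.
In SI base units: W = 10.37 N, H = 1.030e+09 Pa, K = 1.378e-03.
Wearable volume V_lim = h_lim·A = 1.484e-05 · 1.103e-05 = 1.637e-10 m³.
Life L = V_lim·H/(K·W) = 1.637e-10 · 1.030e+09 / (1.378e-03 · 10.37) = 11.80 m.

value=11.80 m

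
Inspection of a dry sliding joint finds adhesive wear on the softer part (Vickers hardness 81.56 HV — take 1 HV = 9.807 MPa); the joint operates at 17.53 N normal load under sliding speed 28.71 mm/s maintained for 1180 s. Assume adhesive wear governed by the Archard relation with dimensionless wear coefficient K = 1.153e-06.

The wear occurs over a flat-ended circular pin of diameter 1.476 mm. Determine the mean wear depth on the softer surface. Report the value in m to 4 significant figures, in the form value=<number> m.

Displayed values are rounded, and all working math holds full precision; a lone final rounding, at 4 significant digits.
Sliding speed v = 28.71 mm/s = 0.02871 m/s. The distance L = v·t = 0.02871 m/s × 1180 s = 33.88 m.
Hardness H = 81.56 HV × 9.807 MPa/HV = 799.9 MPa = 7.999e+08 Pa.
Pin diameter d = 1.476 mm = 0.001476 m. Contact area A = π·d²/4 = π·(0.001476 m)²/4 = 1.711e-06 m².
Collected in SI base units: W = 17.53 N, H = 7.999e+08 Pa, K = 1.153e-06.
Archard volume V = K·W·L/H = 1.153e-06 · 17.53 · 33.88 / 7.999e+08 = 8.561e-13 m³.
Mean wear depth h = V/A = 8.561e-13 / 1.711e-06 = 5.003e-07 m.

value=5.003e-07 m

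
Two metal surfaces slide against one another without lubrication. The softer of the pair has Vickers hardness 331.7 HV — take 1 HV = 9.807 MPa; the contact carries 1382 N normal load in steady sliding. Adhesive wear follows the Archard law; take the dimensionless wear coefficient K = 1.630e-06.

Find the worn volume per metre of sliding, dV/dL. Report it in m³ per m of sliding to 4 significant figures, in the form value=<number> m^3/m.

value=6.925e-13 m^3/m

All working math keeps exact precision; the intermediates are printed rounded — one final rounding to 4 significant figures.
Hardness H = 331.7 HV × 9.807 MPa/HV = 3253 MPa = 3.253e+09 Pa.
SI base units throughout: W = 1382 N, H = 3.253e+09 Pa, K = 1.630e-06.
Wear rate dV/dL = K·W/H (no L dependence): 1.630e-06 · 1382 / 3.253e+09 = 6.925e-13 m³/m.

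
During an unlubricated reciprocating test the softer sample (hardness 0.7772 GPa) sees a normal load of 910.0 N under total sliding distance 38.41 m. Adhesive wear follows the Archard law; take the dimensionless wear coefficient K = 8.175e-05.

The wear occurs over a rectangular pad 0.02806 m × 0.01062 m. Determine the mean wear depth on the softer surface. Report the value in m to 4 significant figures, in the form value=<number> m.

Each operation carries full float precision — intermediate values are printed rounded, and a lone final rounding, at 4 significant figures.
Convert: Hardness H = 0.7772 GPa = 7.772e+08 Pa.
Convert: Contact area A = 0.02806 m × 0.01062 m = 2.980e-04 m².
As SI base values: W = 910.0 N, H = 7.772e+08 Pa, K = 8.175e-05.
Volume removed: V = K·W·L/H = 8.175e-05 · 910.0 · 38.41 / 7.772e+08 = 3.677e-09 m³.
Depth of wear h = V/A = 3.677e-09 / 2.980e-04 = 1.234e-05 m.

value=1.234e-05 m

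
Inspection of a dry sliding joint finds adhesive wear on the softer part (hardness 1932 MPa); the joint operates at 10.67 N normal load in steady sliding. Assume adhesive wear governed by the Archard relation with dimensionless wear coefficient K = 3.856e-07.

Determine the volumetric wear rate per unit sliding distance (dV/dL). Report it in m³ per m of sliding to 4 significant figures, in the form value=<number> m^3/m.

All arithmetic keeps exact precision, and intermediates are shown rounded. Rounded once at the end, at 4 significant figures.
Convert: Hardness H = 1932 MPa = 1.932e+09 Pa.
Restated in SI base units: W = 10.67 N, H = 1.932e+09 Pa, K = 3.856e-07.
Volumetric rate dV/dL = K·W/H: 3.856e-07 · 10.67 / 1.932e+09 = 2.130e-15 m³/m.

value=2.130e-15 m^3/m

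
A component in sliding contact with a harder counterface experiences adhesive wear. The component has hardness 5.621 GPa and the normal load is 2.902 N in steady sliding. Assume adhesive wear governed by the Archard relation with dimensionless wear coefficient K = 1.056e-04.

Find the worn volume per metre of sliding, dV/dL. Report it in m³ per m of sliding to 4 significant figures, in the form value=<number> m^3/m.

value=5.452e-14 m^3/m

The computation keeps full precision. Intermediate values are printed rounded — one final rounding: 4 significant figures.
Convert: Hardness H = 5.621 GPa = 5.621e+09 Pa.
Working in SI base units: W = 2.902 N, H = 5.621e+09 Pa, K = 1.056e-04.
Sliding wear rate dV/dL = K·W/H, per unit distance: 1.056e-04 · 2.902 / 5.621e+09 = 5.452e-14 m³/m.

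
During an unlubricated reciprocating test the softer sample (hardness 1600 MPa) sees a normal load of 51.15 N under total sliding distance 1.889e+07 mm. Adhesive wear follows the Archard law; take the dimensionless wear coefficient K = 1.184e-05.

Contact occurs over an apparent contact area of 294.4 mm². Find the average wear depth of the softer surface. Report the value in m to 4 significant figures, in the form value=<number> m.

Each operation maintains full float precision — intermediates are displayed rounded. Rounded once at the end, at 4 significant figures.
Convert: The distance L = 1.889e+07 mm = 1.889e+04 m.
Convert: Hardness H = 1600 MPa = 1.600e+09 Pa.
Convert: Contact area A = 294.4 mm² = 2.944e-04 m².
As SI base values: W = 51.15 N, H = 1.600e+09 Pa, K = 1.184e-05.
Worn volume V = K·W·L/H = 1.184e-05 · 51.15 · 1.889e+04 / 1.600e+09 = 7.150e-09 m³.
Mean wear depth h = V/A = 7.150e-09 / 2.944e-04 = 2.429e-05 m.

value=2.429e-05 m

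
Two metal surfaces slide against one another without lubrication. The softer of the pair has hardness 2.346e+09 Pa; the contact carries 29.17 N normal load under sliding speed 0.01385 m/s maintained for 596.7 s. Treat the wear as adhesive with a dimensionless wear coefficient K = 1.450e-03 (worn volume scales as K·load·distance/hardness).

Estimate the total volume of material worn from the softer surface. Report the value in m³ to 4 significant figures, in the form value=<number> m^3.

The computation runs at full precision. The intermediates are displayed rounded — one last rounding: 4 significant figures.
Convert: Sliding distance L = v·t = 0.01385 m/s × 596.7 s = 8.264 m.
Expressed in SI base units: W = 29.17 N, H = 2.346e+09 Pa, K = 1.450e-03.
By Archard's law, V = K·W·L/H = 1.450e-03 · 29.17 · 8.264 / 2.346e+09 = 1.490e-10 m³.

value=1.490e-10 m^3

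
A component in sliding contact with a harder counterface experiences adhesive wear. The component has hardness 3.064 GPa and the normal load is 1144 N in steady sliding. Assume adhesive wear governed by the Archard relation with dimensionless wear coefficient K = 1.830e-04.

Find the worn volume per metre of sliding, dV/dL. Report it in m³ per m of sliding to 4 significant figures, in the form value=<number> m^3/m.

The algebra runs at exact precision; intermediate values are printed rounded. Rounded just once to four significant digits.
Convert: Hardness H = 3.064 GPa = 3.064e+09 Pa.
Working in SI base units: W = 1144 N, H = 3.064e+09 Pa, K = 1.830e-04.
The wear rate dV/dL = K·W/H — distance-free: 1.830e-04 · 1144 / 3.064e+09 = 6.833e-11 m³/m.

value=6.833e-11 m^3/m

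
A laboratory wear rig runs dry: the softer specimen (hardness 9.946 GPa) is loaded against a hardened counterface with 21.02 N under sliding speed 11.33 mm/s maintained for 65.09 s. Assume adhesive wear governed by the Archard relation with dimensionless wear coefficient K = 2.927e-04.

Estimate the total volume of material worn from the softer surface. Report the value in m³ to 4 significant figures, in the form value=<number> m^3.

value=4.562e-13 m^3

Printed values are rounded — every step keeps full float precision, and one final rounding to four significant digits.
Sliding speed v = 11.33 mm/s = 0.01133 m/s. Distance L = v·t = 0.01133 m/s × 65.09 s = 0.7375 m.
Hardness H = 9.946 GPa = 9.946e+09 Pa.
As SI base values: W = 21.02 N, H = 9.946e+09 Pa, K = 2.927e-04.
Worn volume V = K·W·L/H = 2.927e-04 · 21.02 · 0.7375 / 9.946e+09 = 4.562e-13 m³.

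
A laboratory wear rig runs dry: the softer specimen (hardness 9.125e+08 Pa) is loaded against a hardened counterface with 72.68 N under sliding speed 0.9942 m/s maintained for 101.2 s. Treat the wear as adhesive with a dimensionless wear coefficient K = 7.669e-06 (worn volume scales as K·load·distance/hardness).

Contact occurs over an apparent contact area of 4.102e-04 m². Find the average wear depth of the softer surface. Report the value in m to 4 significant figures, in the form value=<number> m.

value=1.498e-07 m

Each operation carries full precision — intermediates are displayed rounded; rounded once at the end: 4 significant digits.
Convert: Sliding distance L = v·t = 0.9942 m/s × 101.2 s = 100.6 m.
In SI base units: W = 72.68 N, H = 9.125e+08 Pa, K = 7.669e-06.
Apply Archard: V = K·W·L/H = 7.669e-06 · 72.68 · 100.6 / 9.125e+08 = 6.146e-11 m³.
Wear depth h = V/A = 6.146e-11 / 4.102e-04 = 1.498e-07 m.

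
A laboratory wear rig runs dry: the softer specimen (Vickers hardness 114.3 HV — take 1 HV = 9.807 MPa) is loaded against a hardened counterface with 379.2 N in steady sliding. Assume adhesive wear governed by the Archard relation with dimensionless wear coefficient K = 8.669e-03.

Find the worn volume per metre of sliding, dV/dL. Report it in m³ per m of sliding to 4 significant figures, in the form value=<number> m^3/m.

The algebra maintains full float precision; intermediate values appear rounded, and a single final rounding, at four significant digits.
Hardness H = 114.3 HV × 9.807 MPa/HV = 1121 MPa = 1.121e+09 Pa.
SI base units throughout: W = 379.2 N, H = 1.121e+09 Pa, K = 8.669e-03.
Volumetric rate dV/dL = K·W/H, so: 8.669e-03 · 379.2 / 1.121e+09 = 2.933e-09 m³/m.

value=2.933e-09 m^3/m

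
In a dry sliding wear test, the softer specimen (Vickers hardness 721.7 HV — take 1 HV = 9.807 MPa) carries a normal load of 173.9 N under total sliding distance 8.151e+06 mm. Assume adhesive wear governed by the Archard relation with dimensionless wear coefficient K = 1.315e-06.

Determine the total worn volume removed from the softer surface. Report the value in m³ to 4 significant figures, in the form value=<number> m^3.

value=2.634e-10 m^3

Every step carries full precision; quoted intermediates are rounded; one last rounding, at 4 significant digits.
Convert: Sliding distance L = 8.151e+06 mm = 8151 m.
Convert: Hardness H = 721.7 HV × 9.807 MPa/HV = 7078 MPa = 7.078e+09 Pa.
Restated in SI base units: W = 173.9 N, H = 7.078e+09 Pa, K = 1.315e-06.
Apply Archard: V = K·W·L/H = 1.315e-06 · 173.9 · 8151 / 7.078e+09 = 2.634e-10 m³.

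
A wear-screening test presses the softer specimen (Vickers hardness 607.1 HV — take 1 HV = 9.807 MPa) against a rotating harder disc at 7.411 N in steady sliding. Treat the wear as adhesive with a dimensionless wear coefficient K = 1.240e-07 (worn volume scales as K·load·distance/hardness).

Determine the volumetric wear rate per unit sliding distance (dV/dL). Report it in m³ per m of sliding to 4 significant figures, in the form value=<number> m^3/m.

Each operation maintains exact precision; shown intermediates are rounded. Rounded just once, at 4 significant digits.
Convert: Hardness H = 607.1 HV × 9.807 MPa/HV = 5954 MPa = 5.954e+09 Pa.
SI base units throughout: W = 7.411 N, H = 5.954e+09 Pa, K = 1.240e-07.
Rate of wear dV/dL = K·W/H (no L dependence): 1.240e-07 · 7.411 / 5.954e+09 = 1.543e-16 m³/m.

value=1.543e-16 m^3/m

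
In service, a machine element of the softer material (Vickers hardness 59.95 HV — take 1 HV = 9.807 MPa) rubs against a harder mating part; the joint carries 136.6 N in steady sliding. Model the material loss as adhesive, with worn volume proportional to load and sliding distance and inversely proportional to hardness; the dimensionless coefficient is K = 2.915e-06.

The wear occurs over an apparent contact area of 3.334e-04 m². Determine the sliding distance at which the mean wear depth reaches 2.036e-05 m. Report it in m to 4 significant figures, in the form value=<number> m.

The intermediates are printed rounded. The algebra carries exact precision — rounded once at the end: four significant digits.
Convert: Hardness H = 59.95 HV × 9.807 MPa/HV = 587.9 MPa = 5.879e+08 Pa.
Restated in SI base units: W = 136.6 N, H = 5.879e+08 Pa, K = 2.915e-06.
Limit volume V_lim = h_lim·A = 2.036e-05 · 3.334e-04 = 6.788e-09 m³.
Life L = V_lim·H/(K·W) = 6.788e-09 · 5.879e+08 / (2.915e-06 · 136.6) = 1.002e+04 m.

value=1.002e+04 m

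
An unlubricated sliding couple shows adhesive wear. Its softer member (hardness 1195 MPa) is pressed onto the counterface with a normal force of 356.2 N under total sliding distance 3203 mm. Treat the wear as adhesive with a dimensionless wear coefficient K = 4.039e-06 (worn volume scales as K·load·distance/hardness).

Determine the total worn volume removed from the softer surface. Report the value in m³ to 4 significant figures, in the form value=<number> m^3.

value=3.856e-12 m^3

The computation carries exact precision — intermediates are shown rounded. Rounded once at the end to four significant digits.
The distance L = 3203 mm = 3.203 m.
Hardness H = 1195 MPa = 1.195e+09 Pa.
Expressed in SI base units: W = 356.2 N, H = 1.195e+09 Pa, K = 4.039e-06.
Volume removed: V = K·W·L/H = 4.039e-06 · 356.2 · 3.203 / 1.195e+09 = 3.856e-12 m³.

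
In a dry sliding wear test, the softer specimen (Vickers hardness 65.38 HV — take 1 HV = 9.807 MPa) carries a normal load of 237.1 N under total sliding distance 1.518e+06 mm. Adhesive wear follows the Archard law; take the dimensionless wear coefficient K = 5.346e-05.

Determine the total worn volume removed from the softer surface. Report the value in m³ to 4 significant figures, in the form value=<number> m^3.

Displayed values are rounded, and all working math keeps exact precision, and a single final rounding to 4 significant digits.
Path length L = 1.518e+06 mm = 1518 m.
Hardness H = 65.38 HV × 9.807 MPa/HV = 641.2 MPa = 6.412e+08 Pa.
Working in SI base units: W = 237.1 N, H = 6.412e+08 Pa, K = 5.346e-05.
Wear volume V = K·W·L/H = 5.346e-05 · 237.1 · 1518 / 6.412e+08 = 3.001e-08 m³.

value=3.001e-08 m^3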